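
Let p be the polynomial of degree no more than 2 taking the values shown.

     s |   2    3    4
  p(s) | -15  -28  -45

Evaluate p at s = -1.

0

Write p(s) = as^2 + bs + c. Substituting each data point gives a linear system:
  4a + 2b + c = -15
  9a + 3b + c = -28
  16a + 4b + c = -45
Solving the system yields a = -2, b = -3, c = -1.
So p(s) = -2s² - 3s - 1.
Then p(-1) = 0.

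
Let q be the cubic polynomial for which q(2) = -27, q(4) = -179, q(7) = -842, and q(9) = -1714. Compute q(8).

-1227

Using the Lagrange interpolation formula with nodes 2, 4, 7, 9:
  L_0(n) = (n - 4)(n - 7)(n - 9) / -70
  L_1(n) = (n - 2)(n - 7)(n - 9) / 30
  L_2(n) = (n - 2)(n - 4)(n - 9) / -30
  L_3(n) = (n - 2)(n - 4)(n - 7) / 70
Then q(n) = -27·L_0(n) - 179·L_1(n) - 842·L_2(n) - 1714·L_3(n).
Expanding and collecting terms gives q(n) = -2n^3 - 3n^2 - 2n + 5.
Evaluating at n = 8: q(8) = -1227.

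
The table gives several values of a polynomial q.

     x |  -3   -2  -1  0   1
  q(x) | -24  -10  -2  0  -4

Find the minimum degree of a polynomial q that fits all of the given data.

2

Forward differences of the values at x = -3, -2, -1, 0, 1:
  q  : -24  -10  -2  0  -4
  Δ  : 14  8  2  -4
  Δ^2: -6  -6  -6
  Δ^3: 0  0
  Δ^4: 0
The second differences are constant (-6) and nonzero, while all higher differences vanish, so the minimal degree is 2.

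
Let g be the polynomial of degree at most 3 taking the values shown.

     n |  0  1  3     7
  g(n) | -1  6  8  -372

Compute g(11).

Using the Lagrange interpolation formula with nodes 0, 1, 3, 7:
  L_0(n) = (n - 1)(n - 3)(n - 7) / -21
  L_1(n) = n(n - 3)(n - 7) / 12
  L_2(n) = n(n - 1)(n - 7) / -24
  L_3(n) = n(n - 1)(n - 3) / 168
Then g(n) = -1·L_0(n) + 6·L_1(n) + 8·L_2(n) - 372·L_3(n).
Expanding and collecting terms gives g(n) = -2n³ + 6n² + 3n - 1.
Evaluating at n = 11: g(11) = -1904.

-1904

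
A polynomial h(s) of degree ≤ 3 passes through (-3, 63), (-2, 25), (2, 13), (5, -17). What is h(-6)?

357

Write h(s) = as^3 + bs^2 + cs + d. Substituting each data point gives a linear system:
  -27a + 9b - 3c + d = 63
  -8a + 4b - 2c + d = 25
  8a + 4b + 2c + d = 13
  125a + 25b + 5c + d = -17
Solving the system yields a = -1, b = 4, c = 1, d = 3.
So h(s) = -s³ + 4s² + s + 3.
Then h(-6) = 357.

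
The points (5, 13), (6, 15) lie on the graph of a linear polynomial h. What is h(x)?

Write h(x) = ax + b. Substituting each data point gives a linear system:
  5a + b = 13
  6a + b = 15
Solving the system yields a = 2, b = 3.
So h(x) = 2x + 3.
Check: h(5) = 13. ✓

h(x) = 2x + 3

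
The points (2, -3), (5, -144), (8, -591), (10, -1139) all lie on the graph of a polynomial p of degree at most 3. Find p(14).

Write p(s) = as^3 + bs^2 + cs + d. Substituting each data point gives a linear system:
  8a + 4b + 2c + d = -3
  125a + 25b + 5c + d = -144
  512a + 64b + 8c + d = -591
  1000a + 100b + 10c + d = -1139
Solving the system yields a = -1, b = -2, c = 6, d = 1.
So p(s) = -s^3 - 2s^2 + 6s + 1.
Then p(14) = -3051.

-3051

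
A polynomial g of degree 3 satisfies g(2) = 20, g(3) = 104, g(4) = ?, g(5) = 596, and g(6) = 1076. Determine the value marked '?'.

On equispaced nodes a degree-3 polynomial has vanishing fourth forward difference, so
  g(2) - 4·g(3) + 6·g(4) - 4·g(5) + g(6) = 0.
Substituting the known values and solving for g(4):
  6·g(4) = 1704
  g(4) = 284.

284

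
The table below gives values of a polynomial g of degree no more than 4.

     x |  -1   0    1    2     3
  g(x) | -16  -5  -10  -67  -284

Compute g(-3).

-302

Forward differences of the values at x = -1, 0, 1, 2, 3:
  g  : -16  -5  -10  -67  -284
  Δ  : 11  -5  -57  -217
  Δ^2: -16  -52  -160
  Δ^3: -36  -108
  Δ^4: -72
The fourth differences are constant, confirming degree 4.
Interpolating (Newton forward form) and evaluating at x = -3 gives g(-3) = -302.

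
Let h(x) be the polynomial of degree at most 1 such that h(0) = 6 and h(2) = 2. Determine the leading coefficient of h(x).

Write h(x) = ax + b. Substituting each data point gives a linear system:
  b = 6
  2a + b = 2
Solving the system yields a = -2, b = 6.
So h(x) = -2x + 6.
The leading coefficient is -2.

-2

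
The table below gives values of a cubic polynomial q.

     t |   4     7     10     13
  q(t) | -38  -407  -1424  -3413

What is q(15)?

Write q(t) = at^3 + bt^2 + ct + d. Substituting each data point gives a linear system:
  64a + 16b + 4c + d = -38
  343a + 49b + 7c + d = -407
  1000a + 100b + 10c + d = -1424
  2197a + 169b + 13c + d = -3413
Solving the system yields a = -2, b = 6, c = -3, d = 6.
So q(t) = -2t^3 + 6t^2 - 3t + 6.
Then q(15) = -5439.

-5439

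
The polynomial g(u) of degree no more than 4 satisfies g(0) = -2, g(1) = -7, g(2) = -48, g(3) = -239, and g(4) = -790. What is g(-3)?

Using the Lagrange interpolation formula with nodes 0, 1, 2, 3, 4:
  L_0(u) = (u - 1)(u - 2)(u - 3)(u - 4) / 24
  L_1(u) = u(u - 2)(u - 3)(u - 4) / -6
  L_2(u) = u(u - 1)(u - 3)(u - 4) / 4
  L_3(u) = u(u - 1)(u - 2)(u - 4) / -6
  L_4(u) = u(u - 1)(u - 2)(u - 3) / 24
Then g(u) = -2·L_0(u) - 7·L_1(u) - 48·L_2(u) - 239·L_3(u) - 790·L_4(u).
Expanding and collecting terms gives g(u) = -4u^4 + 5u^3 - 5u^2 - u - 2.
Evaluating at u = -3: g(-3) = -503.

-503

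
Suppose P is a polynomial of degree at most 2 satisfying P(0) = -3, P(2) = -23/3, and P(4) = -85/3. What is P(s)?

Write P(s) = as^2 + bs + c. Substituting each data point gives a linear system:
  c = -3
  4a + 2b + c = -23/3
  16a + 4b + c = -85/3
Solving the system yields a = -2, b = 5/3, c = -3.
So P(s) = -2s^2 + (5/3)s - 3.
Check: P(4) = -85/3. ✓

P(s) = -2s^2 + (5/3)s - 3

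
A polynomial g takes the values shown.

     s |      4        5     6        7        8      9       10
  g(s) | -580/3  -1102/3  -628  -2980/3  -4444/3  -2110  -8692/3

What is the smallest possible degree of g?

3

Forward differences of the values at s = 4, 5, 6, 7, 8, 9, 10:
  g  : -580/3  -1102/3  -628  -2980/3  -4444/3  -2110  -8692/3
  Δ  : -174  -782/3  -1096/3  -488  -1886/3  -2362/3
  Δ^2: -260/3  -314/3  -368/3  -422/3  -476/3
  Δ^3: -18  -18  -18  -18
  Δ^4: 0  0  0
  Δ^5: 0  0
  Δ^6: 0
The third differences are constant (-18) and nonzero, while all higher differences vanish, so the minimal degree is 3.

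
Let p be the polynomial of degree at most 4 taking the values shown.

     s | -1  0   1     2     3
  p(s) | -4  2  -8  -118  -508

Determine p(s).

p(s) = -4s^4 - 6s^3 - 4s^2 + 4s + 2

Using the Lagrange interpolation formula with nodes -1, 0, 1, 2, 3:
  L_0(s) = s(s - 1)(s - 2)(s - 3) / 24
  L_1(s) = (s + 1)(s - 1)(s - 2)(s - 3) / -6
  L_2(s) = (s + 1)s(s - 2)(s - 3) / 4
  L_3(s) = (s + 1)s(s - 1)(s - 3) / -6
  L_4(s) = (s + 1)s(s - 1)(s - 2) / 24
Then p(s) = -4·L_0(s) + 2·L_1(s) - 8·L_2(s) - 118·L_3(s) - 508·L_4(s).
Expanding and collecting terms gives p(s) = -4s^4 - 6s^3 - 4s^2 + 4s + 2.
Check: p(-1) = -4. ✓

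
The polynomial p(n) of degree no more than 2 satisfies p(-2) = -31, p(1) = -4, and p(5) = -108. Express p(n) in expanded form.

p(n) = -5n^2 + 4n - 3

Using the Lagrange interpolation formula with nodes -2, 1, 5:
  L_0(n) = (n - 1)(n - 5) / 21
  L_1(n) = (n + 2)(n - 5) / -12
  L_2(n) = (n + 2)(n - 1) / 28
Then p(n) = -31·L_0(n) - 4·L_1(n) - 108·L_2(n).
Expanding and collecting terms gives p(n) = -5n² + 4n - 3.
Check: p(5) = -108. ✓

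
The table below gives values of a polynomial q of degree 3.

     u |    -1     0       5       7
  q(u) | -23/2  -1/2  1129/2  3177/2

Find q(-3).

-343/2

Write q(u) = au^3 + bu^2 + cu + d. Substituting each data point gives a linear system:
  -a + b - c + d = -23/2
  d = -1/2
  125a + 25b + 5c + d = 1129/2
  343a + 49b + 7c + d = 3177/2
Solving the system yields a = 5, b = -3, c = 3, d = -1/2.
So q(u) = 5u³ - 3u² + 3u - 1/2.
Then q(-3) = -343/2.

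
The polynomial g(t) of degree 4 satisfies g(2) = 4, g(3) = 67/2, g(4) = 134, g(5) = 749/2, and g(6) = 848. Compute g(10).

7772

Write g(t) = at^4 + bt^3 + ct^2 + dt + e. Substituting each data point gives a linear system:
  16a + 8b + 4c + 2d + e = 4
  81a + 27b + 9c + 3d + e = 67/2
  256a + 64b + 16c + 4d + e = 134
  625a + 125b + 25c + 5d + e = 749/2
  1296a + 216b + 36c + 6d + e = 848
Solving the system yields a = 1, b = -5/2, c = 3, d = -3, e = 2.
So g(t) = t⁴ - (5/2)t³ + 3t² - 3t + 2.
Then g(10) = 7772.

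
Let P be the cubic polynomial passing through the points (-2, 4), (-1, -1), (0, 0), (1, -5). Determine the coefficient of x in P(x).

Write P(x) = ax^3 + bx^2 + cx + d. Substituting each data point gives a linear system:
  -8a + 4b - 2c + d = 4
  -a + b - c + d = -1
  d = 0
  a + b + c + d = -5
Solving the system yields a = -2, b = -3, c = 0, d = 0.
So P(x) = -2x^3 - 3x^2.
The coefficient of x is 0.

0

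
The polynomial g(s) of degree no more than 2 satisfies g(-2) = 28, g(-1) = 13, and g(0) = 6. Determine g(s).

g(s) = 4s^2 - 3s + 6

Write g(s) = as^2 + bs + c. Substituting each data point gives a linear system:
  4a - 2b + c = 28
  a - b + c = 13
  c = 6
Solving the system yields a = 4, b = -3, c = 6.
So g(s) = 4s^2 - 3s + 6.
Check: g(-1) = 13. ✓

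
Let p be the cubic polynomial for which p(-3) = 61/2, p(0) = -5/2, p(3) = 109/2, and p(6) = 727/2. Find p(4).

Write p(n) = an^3 + bn^2 + cn + d. Substituting each data point gives a linear system:
  -27a + 9b - 3c + d = 61/2
  d = -5/2
  27a + 9b + 3c + d = 109/2
  216a + 36b + 6c + d = 727/2
Solving the system yields a = 1, b = 5, c = -5, d = -5/2.
So p(n) = n^3 + 5n^2 - 5n - 5/2.
Then p(4) = 243/2.

243/2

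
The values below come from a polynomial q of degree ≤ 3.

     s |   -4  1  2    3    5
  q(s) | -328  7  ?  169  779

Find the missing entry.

The 4 known points determine the degree-3 polynomial uniquely.
Write q(s) = as^3 + bs^2 + cs + d. Substituting each data point gives a linear system:
  -64a + 16b - 4c + d = -328
  a + b + c + d = 7
  27a + 9b + 3c + d = 169
  125a + 25b + 5c + d = 779
Solving the system yields a = 6, b = 2, c = -5, d = 4.
So q(s) = 6s³ + 2s² - 5s + 4.
Then q(2) = 50.

50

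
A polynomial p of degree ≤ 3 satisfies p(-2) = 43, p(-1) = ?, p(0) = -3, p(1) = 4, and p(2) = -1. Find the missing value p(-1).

The 4 known points determine the degree-3 polynomial uniquely.
Write p(n) = an^3 + bn^2 + cn + d. Substituting each data point gives a linear system:
  -8a + 4b - 2c + d = 43
  d = -3
  a + b + c + d = 4
  8a + 4b + 2c + d = -1
Solving the system yields a = -4, b = 6, c = 5, d = -3.
So p(n) = -4n³ + 6n² + 5n - 3.
Then p(-1) = 2.

2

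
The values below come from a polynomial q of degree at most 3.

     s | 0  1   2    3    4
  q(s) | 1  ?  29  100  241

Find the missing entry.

On equispaced nodes a degree-3 polynomial has vanishing fourth forward difference, so
  q(0) - 4·q(1) + 6·q(2) - 4·q(3) + q(4) = 0.
Substituting the known values and solving for q(1):
  -4·q(1) = -16
  q(1) = 4.

4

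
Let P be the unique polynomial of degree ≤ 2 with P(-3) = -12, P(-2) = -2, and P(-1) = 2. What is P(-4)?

Using the Lagrange interpolation formula with nodes -3, -2, -1:
  L_0(x) = (x + 2)(x + 1) / 2
  L_1(x) = (x + 3)(x + 1) / -1
  L_2(x) = (x + 3)(x + 2) / 2
Then P(x) = -12·L_0(x) - 2·L_1(x) + 2·L_2(x).
Expanding and collecting terms gives P(x) = -3x^2 - 5x.
Evaluating at x = -4: P(-4) = -28.

-28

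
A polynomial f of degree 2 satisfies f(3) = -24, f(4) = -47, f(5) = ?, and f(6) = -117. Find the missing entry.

-78

On equispaced nodes a degree-2 polynomial has vanishing third forward difference, so
  - f(3) + 3·f(4) - 3·f(5) + f(6) = 0.
Substituting the known values and solving for f(5):
  -3·f(5) = 234
  f(5) = -78.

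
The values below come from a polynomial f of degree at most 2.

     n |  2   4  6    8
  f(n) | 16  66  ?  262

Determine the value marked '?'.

148

On equispaced nodes a degree-2 polynomial has vanishing third forward difference, so
  - f(2) + 3·f(4) - 3·f(6) + f(8) = 0.
Substituting the known values and solving for f(6):
  -3·f(6) = -444
  f(6) = 148.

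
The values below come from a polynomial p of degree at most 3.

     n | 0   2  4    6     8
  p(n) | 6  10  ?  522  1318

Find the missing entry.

134

On equispaced nodes a degree-3 polynomial has vanishing fourth forward difference, so
  p(0) - 4·p(2) + 6·p(4) - 4·p(6) + p(8) = 0.
Substituting the known values and solving for p(4):
  6·p(4) = 804
  p(4) = 134.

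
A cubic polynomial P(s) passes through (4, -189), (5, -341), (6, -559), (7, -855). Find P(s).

P(s) = -2s^3 - 3s^2 - 3s - 1

Write P(s) = as^3 + bs^2 + cs + d. Substituting each data point gives a linear system:
  64a + 16b + 4c + d = -189
  125a + 25b + 5c + d = -341
  216a + 36b + 6c + d = -559
  343a + 49b + 7c + d = -855
Solving the system yields a = -2, b = -3, c = -3, d = -1.
So P(s) = -2s³ - 3s² - 3s - 1.
Check: P(4) = -189. ✓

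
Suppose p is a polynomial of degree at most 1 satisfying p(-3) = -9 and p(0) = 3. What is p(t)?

p(t) = 4t + 3

Write p(t) = at + b. Substituting each data point gives a linear system:
  -3a + b = -9
  b = 3
Solving the system yields a = 4, b = 3.
So p(t) = 4t + 3.
Check: p(0) = 3. ✓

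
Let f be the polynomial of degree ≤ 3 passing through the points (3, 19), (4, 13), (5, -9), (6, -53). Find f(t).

Using the Lagrange interpolation formula with nodes 3, 4, 5, 6:
  L_0(t) = (t - 4)(t - 5)(t - 6) / -6
  L_1(t) = (t - 3)(t - 5)(t - 6) / 2
  L_2(t) = (t - 3)(t - 4)(t - 6) / -2
  L_3(t) = (t - 3)(t - 4)(t - 5) / 6
Then f(t) = 19·L_0(t) + 13·L_1(t) - 9·L_2(t) - 53·L_3(t).
Expanding and collecting terms gives f(t) = -t³ + 4t² + 3t + 1.
Check: f(5) = -9. ✓

f(t) = -t^3 + 4t^2 + 3t + 1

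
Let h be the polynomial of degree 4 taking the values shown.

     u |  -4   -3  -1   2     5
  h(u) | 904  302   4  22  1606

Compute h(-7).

7906

Write h(u) = au^4 + bu^3 + cu^2 + du + e. Substituting each data point gives a linear system:
  256a - 64b + 16c - 4d + e = 904
  81a - 27b + 9c - 3d + e = 302
  a - b + c - d + e = 4
  16a + 8b + 4c + 2d + e = 22
  625a + 125b + 25c + 5d + e = 1606
Solving the system yields a = 3, b = -2, c = 0, d = -3, e = -4.
So h(u) = 3u^4 - 2u^3 - 3u - 4.
Then h(-7) = 7906.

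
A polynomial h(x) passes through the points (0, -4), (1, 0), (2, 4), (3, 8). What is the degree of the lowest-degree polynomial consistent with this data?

Forward differences of the values at x = 0, 1, 2, 3:
  h  : -4  0  4  8
  Δ  : 4  4  4
  Δ^2: 0  0
  Δ^3: 0
The first differences are constant (4) and nonzero, while all higher differences vanish, so the minimal degree is 1.

1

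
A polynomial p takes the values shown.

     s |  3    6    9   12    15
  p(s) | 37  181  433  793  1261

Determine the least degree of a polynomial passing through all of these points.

Forward differences of the values at s = 3, 6, 9, 12, 15:
  p  : 37  181  433  793  1261
  Δ  : 144  252  360  468
  Δ^2: 108  108  108
  Δ^3: 0  0
  Δ^4: 0
The second differences are constant (108) and nonzero, while all higher differences vanish, so the minimal degree is 2.

2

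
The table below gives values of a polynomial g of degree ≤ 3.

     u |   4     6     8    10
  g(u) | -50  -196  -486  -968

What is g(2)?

0

Write g(u) = au^3 + bu^2 + cu + d. Substituting each data point gives a linear system:
  64a + 16b + 4c + d = -50
  216a + 36b + 6c + d = -196
  512a + 64b + 8c + d = -486
  1000a + 100b + 10c + d = -968
Solving the system yields a = -1, b = 0, c = 3, d = 2.
So g(u) = -u³ + 3u + 2.
Then g(2) = 0.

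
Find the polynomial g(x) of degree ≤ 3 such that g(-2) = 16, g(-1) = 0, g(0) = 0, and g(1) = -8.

Write g(x) = ax^3 + bx^2 + cx + d. Substituting each data point gives a linear system:
  -8a + 4b - 2c + d = 16
  -a + b - c + d = 0
  d = 0
  a + b + c + d = -8
Solving the system yields a = -4, b = -4, c = 0, d = 0.
So g(x) = -4x^3 - 4x^2.
Check: g(-1) = 0. ✓

g(x) = -4x^3 - 4x^2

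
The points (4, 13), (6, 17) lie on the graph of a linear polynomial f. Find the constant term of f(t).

5

Write f(t) = at + b. Substituting each data point gives a linear system:
  4a + b = 13
  6a + b = 17
Solving the system yields a = 2, b = 5.
So f(t) = 2t + 5.
The constant term is 5.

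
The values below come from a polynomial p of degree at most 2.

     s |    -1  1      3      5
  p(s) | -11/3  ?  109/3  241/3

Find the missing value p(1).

25/3

On equispaced nodes a degree-2 polynomial has vanishing third forward difference, so
  - p(-1) + 3·p(1) - 3·p(3) + p(5) = 0.
Substituting the known values and solving for p(1):
  3·p(1) = 25
  p(1) = 25/3.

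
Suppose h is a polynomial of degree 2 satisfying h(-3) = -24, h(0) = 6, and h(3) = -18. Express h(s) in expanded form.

Using the Lagrange interpolation formula with nodes -3, 0, 3:
  L_0(s) = s(s - 3) / 18
  L_1(s) = (s + 3)(s - 3) / -9
  L_2(s) = (s + 3)s / 18
Then h(s) = -24·L_0(s) + 6·L_1(s) - 18·L_2(s).
Expanding and collecting terms gives h(s) = -3s^2 + s + 6.
Check: h(-3) = -24. ✓

h(s) = -3s^2 + s + 6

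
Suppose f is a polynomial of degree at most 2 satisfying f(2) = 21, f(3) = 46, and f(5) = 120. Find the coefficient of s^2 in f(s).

4

Write f(s) = as^2 + bs + c. Substituting each data point gives a linear system:
  4a + 2b + c = 21
  9a + 3b + c = 46
  25a + 5b + c = 120
Solving the system yields a = 4, b = 5, c = -5.
So f(s) = 4s² + 5s - 5.
The leading coefficient is 4.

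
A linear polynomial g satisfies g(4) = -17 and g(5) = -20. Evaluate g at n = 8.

-29

Using the Lagrange interpolation formula with nodes 4, 5:
  L_0(n) = (n - 5) / -1
  L_1(n) = (n - 4) / 1
Then g(n) = -17·L_0(n) - 20·L_1(n).
Expanding and collecting terms gives g(n) = -3n - 5.
Evaluating at n = 8: g(8) = -29.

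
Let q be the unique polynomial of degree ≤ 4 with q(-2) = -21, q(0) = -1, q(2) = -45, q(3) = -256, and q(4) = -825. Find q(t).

Write q(t) = at^4 + bt^3 + ct^2 + dt + e. Substituting each data point gives a linear system:
  16a - 8b + 4c - 2d + e = -21
  e = -1
  16a + 8b + 4c + 2d + e = -45
  81a + 27b + 9c + 3d + e = -256
  256a + 64b + 16c + 4d + e = -825
Solving the system yields a = -3, b = -2, c = 4, d = 2, e = -1.
So q(t) = -3t^4 - 2t^3 + 4t^2 + 2t - 1.
Check: q(3) = -256. ✓

q(t) = -3t^4 - 2t^3 + 4t^2 + 2t - 1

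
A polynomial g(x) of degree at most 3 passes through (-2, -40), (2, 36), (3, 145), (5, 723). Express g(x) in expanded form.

g(x) = 6x^3 - 5x - 2

Write g(x) = ax^3 + bx^2 + cx + d. Substituting each data point gives a linear system:
  -8a + 4b - 2c + d = -40
  8a + 4b + 2c + d = 36
  27a + 9b + 3c + d = 145
  125a + 25b + 5c + d = 723
Solving the system yields a = 6, b = 0, c = -5, d = -2.
So g(x) = 6x^3 - 5x - 2.
Check: g(2) = 36. ✓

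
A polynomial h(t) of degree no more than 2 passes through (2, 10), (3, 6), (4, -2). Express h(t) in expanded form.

h(t) = -2t^2 + 6t + 6

Using the Lagrange interpolation formula with nodes 2, 3, 4:
  L_0(t) = (t - 3)(t - 4) / 2
  L_1(t) = (t - 2)(t - 4) / -1
  L_2(t) = (t - 2)(t - 3) / 2
Then h(t) = 10·L_0(t) + 6·L_1(t) - 2·L_2(t).
Expanding and collecting terms gives h(t) = -2t^2 + 6t + 6.
Check: h(4) = -2. ✓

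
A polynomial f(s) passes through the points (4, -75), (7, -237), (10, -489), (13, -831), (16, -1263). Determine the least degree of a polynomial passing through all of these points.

2

Forward differences of the values at s = 4, 7, 10, 13, 16:
  f  : -75  -237  -489  -831  -1263
  Δ  : -162  -252  -342  -432
  Δ^2: -90  -90  -90
  Δ^3: 0  0
  Δ^4: 0
The second differences are constant (-90) and nonzero, while all higher differences vanish, so the minimal degree is 2.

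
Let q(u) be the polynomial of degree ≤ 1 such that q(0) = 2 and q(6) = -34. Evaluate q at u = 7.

Using the Lagrange interpolation formula with nodes 0, 6:
  L_0(u) = (u - 6) / -6
  L_1(u) = u / 6
Then q(u) = 2·L_0(u) - 34·L_1(u).
Expanding and collecting terms gives q(u) = -6u + 2.
Evaluating at u = 7: q(7) = -40.

-40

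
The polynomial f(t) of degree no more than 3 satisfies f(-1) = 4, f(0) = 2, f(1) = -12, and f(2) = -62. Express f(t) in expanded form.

Write f(t) = at^3 + bt^2 + ct + d. Substituting each data point gives a linear system:
  -a + b - c + d = 4
  d = 2
  a + b + c + d = -12
  8a + 4b + 2c + d = -62
Solving the system yields a = -4, b = -6, c = -4, d = 2.
So f(t) = -4t^3 - 6t^2 - 4t + 2.
Check: f(-1) = 4. ✓

f(t) = -4t^3 - 6t^2 - 4t + 2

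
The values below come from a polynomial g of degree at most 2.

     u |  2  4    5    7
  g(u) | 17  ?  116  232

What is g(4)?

73

The 3 known points determine the degree-2 polynomial uniquely.
Write g(u) = au^2 + bu + c. Substituting each data point gives a linear system:
  4a + 2b + c = 17
  25a + 5b + c = 116
  49a + 7b + c = 232
Solving the system yields a = 5, b = -2, c = 1.
So g(u) = 5u^2 - 2u + 1.
Then g(4) = 73.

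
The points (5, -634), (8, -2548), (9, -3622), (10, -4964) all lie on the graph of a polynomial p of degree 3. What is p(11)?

Using the Lagrange interpolation formula with nodes 5, 8, 9, 10:
  L_0(x) = (x - 8)(x - 9)(x - 10) / -60
  L_1(x) = (x - 5)(x - 9)(x - 10) / 6
  L_2(x) = (x - 5)(x - 8)(x - 10) / -4
  L_3(x) = (x - 5)(x - 8)(x - 9) / 10
Then p(x) = -634·L_0(x) - 2548·L_1(x) - 3622·L_2(x) - 4964·L_3(x).
Expanding and collecting terms gives p(x) = -5x³ + x² - 6x - 4.
Evaluating at x = 11: p(11) = -6604.

-6604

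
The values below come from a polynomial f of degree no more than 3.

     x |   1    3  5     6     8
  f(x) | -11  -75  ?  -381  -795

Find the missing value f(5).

The 4 known points determine the degree-3 polynomial uniquely.
Write f(x) = ax^3 + bx^2 + cx + d. Substituting each data point gives a linear system:
  a + b + c + d = -11
  27a + 9b + 3c + d = -75
  216a + 36b + 6c + d = -381
  512a + 64b + 8c + d = -795
Solving the system yields a = -1, b = -4, c = -3, d = -3.
So f(x) = -x^3 - 4x^2 - 3x - 3.
Then f(5) = -243.

-243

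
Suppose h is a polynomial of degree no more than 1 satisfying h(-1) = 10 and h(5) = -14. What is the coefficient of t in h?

Write h(t) = at + b. Substituting each data point gives a linear system:
  -a + b = 10
  5a + b = -14
Solving the system yields a = -4, b = 6.
So h(t) = -4t + 6.
The leading coefficient is -4.

-4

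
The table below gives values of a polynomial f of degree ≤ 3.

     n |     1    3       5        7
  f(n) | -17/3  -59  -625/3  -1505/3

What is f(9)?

-987

Using the Lagrange interpolation formula with nodes 1, 3, 5, 7:
  L_0(n) = (n - 3)(n - 5)(n - 7) / -48
  L_1(n) = (n - 1)(n - 5)(n - 7) / 16
  L_2(n) = (n - 1)(n - 3)(n - 7) / -16
  L_3(n) = (n - 1)(n - 3)(n - 5) / 48
Then f(n) = -17/3·L_0(n) - 59·L_1(n) - 625/3·L_2(n) - 1505/3·L_3(n).
Expanding and collecting terms gives f(n) = -n^3 - 3n^2 - (5/3)n.
Evaluating at n = 9: f(9) = -987.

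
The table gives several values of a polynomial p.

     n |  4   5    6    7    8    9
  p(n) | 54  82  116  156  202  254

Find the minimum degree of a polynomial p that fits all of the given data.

2

Forward differences of the values at n = 4, 5, 6, 7, 8, 9:
  p  : 54  82  116  156  202  254
  Δ  : 28  34  40  46  52
  Δ^2: 6  6  6  6
  Δ^3: 0  0  0
  Δ^4: 0  0
  Δ^5: 0
The second differences are constant (6) and nonzero, while all higher differences vanish, so the minimal degree is 2.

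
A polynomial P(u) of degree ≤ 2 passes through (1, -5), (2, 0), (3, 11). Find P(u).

Write P(u) = au^2 + bu + c. Substituting each data point gives a linear system:
  a + b + c = -5
  4a + 2b + c = 0
  9a + 3b + c = 11
Solving the system yields a = 3, b = -4, c = -4.
So P(u) = 3u^2 - 4u - 4.
Check: P(1) = -5. ✓

P(u) = 3u^2 - 4u - 4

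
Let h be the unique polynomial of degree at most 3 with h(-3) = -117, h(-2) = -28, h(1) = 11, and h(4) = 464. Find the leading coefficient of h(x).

6

Write h(x) = ax^3 + bx^2 + cx + d. Substituting each data point gives a linear system:
  -27a + 9b - 3c + d = -117
  -8a + 4b - 2c + d = -28
  a + b + c + d = 11
  64a + 16b + 4c + d = 464
Solving the system yields a = 6, b = 5, c = 0, d = 0.
So h(x) = 6x^3 + 5x^2.
The leading coefficient is 6.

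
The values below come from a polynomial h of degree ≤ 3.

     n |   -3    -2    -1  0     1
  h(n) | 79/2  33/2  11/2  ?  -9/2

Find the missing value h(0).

1/2

The 4 known points determine the degree-3 polynomial uniquely.
Write h(n) = an^3 + bn^2 + cn + d. Substituting each data point gives a linear system:
  -27a + 9b - 3c + d = 79/2
  -8a + 4b - 2c + d = 33/2
  -a + b - c + d = 11/2
  a + b + c + d = -9/2
Solving the system yields a = -1, b = 0, c = -4, d = 1/2.
So h(n) = -n³ - 4n + 1/2.
Then h(0) = 1/2.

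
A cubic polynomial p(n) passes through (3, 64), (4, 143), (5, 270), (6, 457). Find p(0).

-5

Using the Lagrange interpolation formula with nodes 3, 4, 5, 6:
  L_0(n) = (n - 4)(n - 5)(n - 6) / -6
  L_1(n) = (n - 3)(n - 5)(n - 6) / 2
  L_2(n) = (n - 3)(n - 4)(n - 6) / -2
  L_3(n) = (n - 3)(n - 4)(n - 5) / 6
Then p(n) = 64·L_0(n) + 143·L_1(n) + 270·L_2(n) + 457·L_3(n).
Expanding and collecting terms gives p(n) = 2n³ + 5n - 5.
Evaluating at n = 0: p(0) = -5.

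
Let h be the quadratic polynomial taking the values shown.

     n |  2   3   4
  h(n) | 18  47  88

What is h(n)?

h(n) = 6n^2 - n - 4

Using the Lagrange interpolation formula with nodes 2, 3, 4:
  L_0(n) = (n - 3)(n - 4) / 2
  L_1(n) = (n - 2)(n - 4) / -1
  L_2(n) = (n - 2)(n - 3) / 2
Then h(n) = 18·L_0(n) + 47·L_1(n) + 88·L_2(n).
Expanding and collecting terms gives h(n) = 6n^2 - n - 4.
Check: h(4) = 88. ✓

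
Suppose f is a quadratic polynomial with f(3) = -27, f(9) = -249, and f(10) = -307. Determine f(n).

f(n) = -3n^2 - n + 3

Write f(n) = an^2 + bn + c. Substituting each data point gives a linear system:
  9a + 3b + c = -27
  81a + 9b + c = -249
  100a + 10b + c = -307
Solving the system yields a = -3, b = -1, c = 3.
So f(n) = -3n^2 - n + 3.
Check: f(9) = -249. ✓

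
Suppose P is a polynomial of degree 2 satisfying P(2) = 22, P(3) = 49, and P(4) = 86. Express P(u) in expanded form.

Using the Lagrange interpolation formula with nodes 2, 3, 4:
  L_0(u) = (u - 3)(u - 4) / 2
  L_1(u) = (u - 2)(u - 4) / -1
  L_2(u) = (u - 2)(u - 3) / 2
Then P(u) = 22·L_0(u) + 49·L_1(u) + 86·L_2(u).
Expanding and collecting terms gives P(u) = 5u^2 + 2u - 2.
Check: P(2) = 22. ✓

P(u) = 5u^2 + 2u - 2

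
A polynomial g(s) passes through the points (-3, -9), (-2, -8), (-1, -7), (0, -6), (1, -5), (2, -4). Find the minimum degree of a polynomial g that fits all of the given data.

1

Forward differences of the values at s = -3, -2, -1, 0, 1, 2:
  g  : -9  -8  -7  -6  -5  -4
  Δ  : 1  1  1  1  1
  Δ^2: 0  0  0  0
  Δ^3: 0  0  0
  Δ^4: 0  0
  Δ^5: 0
The first differences are constant (1) and nonzero, while all higher differences vanish, so the minimal degree is 1.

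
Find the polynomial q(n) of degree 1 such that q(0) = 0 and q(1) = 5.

q(n) = 5n

Using the Lagrange interpolation formula with nodes 0, 1:
  L_0(n) = (n - 1) / -1
  L_1(n) = n / 1
Then q(n) = 0·L_0(n) + 5·L_1(n).
Expanding and collecting terms gives q(n) = 5n.
Check: q(0) = 0. ✓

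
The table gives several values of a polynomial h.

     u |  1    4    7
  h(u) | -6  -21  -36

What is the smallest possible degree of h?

1

Forward differences of the values at u = 1, 4, 7:
  h  : -6  -21  -36
  Δ  : -15  -15
  Δ^2: 0
The first differences are constant (-15) and nonzero, while all higher differences vanish, so the minimal degree is 1.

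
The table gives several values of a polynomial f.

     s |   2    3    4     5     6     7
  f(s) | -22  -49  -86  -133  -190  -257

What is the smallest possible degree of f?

2

Forward differences of the values at s = 2, 3, 4, 5, 6, 7:
  f  : -22  -49  -86  -133  -190  -257
  Δ  : -27  -37  -47  -57  -67
  Δ^2: -10  -10  -10  -10
  Δ^3: 0  0  0
  Δ^4: 0  0
  Δ^5: 0
The second differences are constant (-10) and nonzero, while all higher differences vanish, so the minimal degree is 2.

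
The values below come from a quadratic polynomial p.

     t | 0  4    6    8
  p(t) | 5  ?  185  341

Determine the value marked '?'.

77

The 3 known points determine the degree-2 polynomial uniquely.
Write p(t) = at^2 + bt + c. Substituting each data point gives a linear system:
  c = 5
  36a + 6b + c = 185
  64a + 8b + c = 341
Solving the system yields a = 6, b = -6, c = 5.
So p(t) = 6t^2 - 6t + 5.
Then p(4) = 77.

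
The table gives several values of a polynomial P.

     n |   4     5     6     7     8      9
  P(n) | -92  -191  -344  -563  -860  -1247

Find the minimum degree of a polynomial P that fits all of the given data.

3

Forward differences of the values at n = 4, 5, 6, 7, 8, 9:
  P  : -92  -191  -344  -563  -860  -1247
  Δ  : -99  -153  -219  -297  -387
  Δ^2: -54  -66  -78  -90
  Δ^3: -12  -12  -12
  Δ^4: 0  0
  Δ^5: 0
The third differences are constant (-12) and nonzero, while all higher differences vanish, so the minimal degree is 3.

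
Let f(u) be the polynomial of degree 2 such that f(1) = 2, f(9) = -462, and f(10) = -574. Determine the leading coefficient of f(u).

-6

Write f(u) = au^2 + bu + c. Substituting each data point gives a linear system:
  a + b + c = 2
  81a + 9b + c = -462
  100a + 10b + c = -574
Solving the system yields a = -6, b = 2, c = 6.
So f(u) = -6u² + 2u + 6.
The leading coefficient is -6.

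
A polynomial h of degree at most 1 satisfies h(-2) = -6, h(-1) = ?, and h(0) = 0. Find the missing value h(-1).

On equispaced nodes a degree-1 polynomial has vanishing second forward difference, so
  h(-2) - 2·h(-1) + h(0) = 0.
Substituting the known values and solving for h(-1):
  -2·h(-1) = 6
  h(-1) = -3.

-3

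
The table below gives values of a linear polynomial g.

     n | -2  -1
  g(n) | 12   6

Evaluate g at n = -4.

Using the Lagrange interpolation formula with nodes -2, -1:
  L_0(n) = (n + 1) / -1
  L_1(n) = (n + 2) / 1
Then g(n) = 12·L_0(n) + 6·L_1(n).
Expanding and collecting terms gives g(n) = -6n.
Evaluating at n = -4: g(-4) = 24.

24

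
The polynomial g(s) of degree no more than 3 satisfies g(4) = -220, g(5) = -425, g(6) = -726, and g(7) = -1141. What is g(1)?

Using the Lagrange interpolation formula with nodes 4, 5, 6, 7:
  L_0(s) = (s - 5)(s - 6)(s - 7) / -6
  L_1(s) = (s - 4)(s - 6)(s - 7) / 2
  L_2(s) = (s - 4)(s - 5)(s - 7) / -2
  L_3(s) = (s - 4)(s - 5)(s - 6) / 6
Then g(s) = -220·L_0(s) - 425·L_1(s) - 726·L_2(s) - 1141·L_3(s).
Expanding and collecting terms gives g(s) = -3s^3 - 3s^2 + 5s.
Evaluating at s = 1: g(1) = -1.

-1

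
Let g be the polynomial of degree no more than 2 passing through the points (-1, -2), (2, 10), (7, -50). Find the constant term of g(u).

Write g(u) = au^2 + bu + c. Substituting each data point gives a linear system:
  a - b + c = -2
  4a + 2b + c = 10
  49a + 7b + c = -50
Solving the system yields a = -2, b = 6, c = 6.
So g(u) = -2u^2 + 6u + 6.
The constant term is 6.

6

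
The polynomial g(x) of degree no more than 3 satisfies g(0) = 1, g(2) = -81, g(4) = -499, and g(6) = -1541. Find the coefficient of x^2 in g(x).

-6

Write g(x) = ax^3 + bx^2 + cx + d. Substituting each data point gives a linear system:
  d = 1
  8a + 4b + 2c + d = -81
  64a + 16b + 4c + d = -499
  216a + 36b + 6c + d = -1541
Solving the system yields a = -6, b = -6, c = -5, d = 1.
So g(x) = -6x^3 - 6x^2 - 5x + 1.
The coefficient of x^2 is -6.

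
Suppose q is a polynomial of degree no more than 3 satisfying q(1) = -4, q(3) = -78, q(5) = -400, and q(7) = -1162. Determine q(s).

Using the Lagrange interpolation formula with nodes 1, 3, 5, 7:
  L_0(s) = (s - 3)(s - 5)(s - 7) / -48
  L_1(s) = (s - 1)(s - 5)(s - 7) / 16
  L_2(s) = (s - 1)(s - 3)(s - 7) / -16
  L_3(s) = (s - 1)(s - 3)(s - 5) / 48
Then q(s) = -4·L_0(s) - 78·L_1(s) - 400·L_2(s) - 1162·L_3(s).
Expanding and collecting terms gives q(s) = -4s³ + 5s² - 5s.
Check: q(5) = -400. ✓

q(s) = -4s^3 + 5s^2 - 5s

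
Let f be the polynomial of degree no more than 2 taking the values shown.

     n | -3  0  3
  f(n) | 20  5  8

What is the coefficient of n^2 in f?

Write f(n) = an^2 + bn + c. Substituting each data point gives a linear system:
  9a - 3b + c = 20
  c = 5
  9a + 3b + c = 8
Solving the system yields a = 1, b = -2, c = 5.
So f(n) = n² - 2n + 5.
The leading coefficient is 1.

1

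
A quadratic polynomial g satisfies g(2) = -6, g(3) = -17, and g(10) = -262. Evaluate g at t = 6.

-86

Using the Lagrange interpolation formula with nodes 2, 3, 10:
  L_0(t) = (t - 3)(t - 10) / 8
  L_1(t) = (t - 2)(t - 10) / -7
  L_2(t) = (t - 2)(t - 3) / 56
Then g(t) = -6·L_0(t) - 17·L_1(t) - 262·L_2(t).
Expanding and collecting terms gives g(t) = -3t^2 + 4t - 2.
Evaluating at t = 6: g(6) = -86.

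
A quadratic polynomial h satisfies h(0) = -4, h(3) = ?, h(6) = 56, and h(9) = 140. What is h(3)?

The 3 known points determine the degree-2 polynomial uniquely.
Write h(x) = ax^2 + bx + c. Substituting each data point gives a linear system:
  c = -4
  36a + 6b + c = 56
  81a + 9b + c = 140
Solving the system yields a = 2, b = -2, c = -4.
So h(x) = 2x^2 - 2x - 4.
Then h(3) = 8.

8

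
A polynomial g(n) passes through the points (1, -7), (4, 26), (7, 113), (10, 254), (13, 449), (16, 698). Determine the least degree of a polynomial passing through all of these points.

Forward differences of the values at n = 1, 4, 7, 10, 13, 16:
  g  : -7  26  113  254  449  698
  Δ  : 33  87  141  195  249
  Δ^2: 54  54  54  54
  Δ^3: 0  0  0
  Δ^4: 0  0
  Δ^5: 0
The second differences are constant (54) and nonzero, while all higher differences vanish, so the minimal degree is 2.

2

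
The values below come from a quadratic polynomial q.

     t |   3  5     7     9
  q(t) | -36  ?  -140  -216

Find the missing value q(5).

-80

On equispaced nodes a degree-2 polynomial has vanishing third forward difference, so
  - q(3) + 3·q(5) - 3·q(7) + q(9) = 0.
Substituting the known values and solving for q(5):
  3·q(5) = -240
  q(5) = -80.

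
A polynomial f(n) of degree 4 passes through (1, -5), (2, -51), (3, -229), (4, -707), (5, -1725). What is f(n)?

f(n) = -3n^4 + 2n^3 - 3n^2 - 6n + 5

Write f(n) = an^4 + bn^3 + cn^2 + dn + e. Substituting each data point gives a linear system:
  a + b + c + d + e = -5
  16a + 8b + 4c + 2d + e = -51
  81a + 27b + 9c + 3d + e = -229
  256a + 64b + 16c + 4d + e = -707
  625a + 125b + 25c + 5d + e = -1725
Solving the system yields a = -3, b = 2, c = -3, d = -6, e = 5.
So f(n) = -3n^4 + 2n^3 - 3n^2 - 6n + 5.
Check: f(4) = -707. ✓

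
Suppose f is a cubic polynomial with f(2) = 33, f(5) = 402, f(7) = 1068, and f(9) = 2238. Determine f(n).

Write f(n) = an^3 + bn^2 + cn + d. Substituting each data point gives a linear system:
  8a + 4b + 2c + d = 33
  125a + 25b + 5c + d = 402
  343a + 49b + 7c + d = 1068
  729a + 81b + 9c + d = 2238
Solving the system yields a = 3, b = 0, c = 6, d = -3.
So f(n) = 3n^3 + 6n - 3.
Check: f(2) = 33. ✓

f(n) = 3n^3 + 6n - 3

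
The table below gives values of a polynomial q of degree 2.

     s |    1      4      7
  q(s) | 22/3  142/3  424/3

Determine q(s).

q(s) = 3s^2 - (5/3)s + 6

Write q(s) = as^2 + bs + c. Substituting each data point gives a linear system:
  a + b + c = 22/3
  16a + 4b + c = 142/3
  49a + 7b + c = 424/3
Solving the system yields a = 3, b = -5/3, c = 6.
So q(s) = 3s² - (5/3)s + 6.
Check: q(7) = 424/3. ✓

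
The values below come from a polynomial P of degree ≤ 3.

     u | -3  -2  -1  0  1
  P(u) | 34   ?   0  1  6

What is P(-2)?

On equispaced nodes a degree-3 polynomial has vanishing fourth forward difference, so
  P(-3) - 4·P(-2) + 6·P(-1) - 4·P(0) + P(1) = 0.
Substituting the known values and solving for P(-2):
  -4·P(-2) = -36
  P(-2) = 9.

9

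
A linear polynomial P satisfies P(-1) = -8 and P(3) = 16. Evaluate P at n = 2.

10

Using the Lagrange interpolation formula with nodes -1, 3:
  L_0(n) = (n - 3) / -4
  L_1(n) = (n + 1) / 4
Then P(n) = -8·L_0(n) + 16·L_1(n).
Expanding and collecting terms gives P(n) = 6n - 2.
Evaluating at n = 2: P(2) = 10.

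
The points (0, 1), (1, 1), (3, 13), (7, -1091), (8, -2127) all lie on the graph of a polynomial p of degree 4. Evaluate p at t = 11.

Using the Lagrange interpolation formula with nodes 0, 1, 3, 7, 8:
  L_0(t) = (t - 1)(t - 3)(t - 7)(t - 8) / 168
  L_1(t) = t(t - 3)(t - 7)(t - 8) / -84
  L_2(t) = t(t - 1)(t - 7)(t - 8) / 120
  L_3(t) = t(t - 1)(t - 3)(t - 8) / -168
  L_4(t) = t(t - 1)(t - 3)(t - 7) / 280
Then p(t) = 1·L_0(t) + 1·L_1(t) + 13·L_2(t) - 1091·L_3(t) - 2127·L_4(t).
Expanding and collecting terms gives p(t) = -t^4 + 4t^3 - t^2 - 2t + 1.
Evaluating at t = 11: p(11) = -9459.

-9459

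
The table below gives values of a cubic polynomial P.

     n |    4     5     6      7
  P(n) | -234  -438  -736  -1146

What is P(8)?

-1686

Forward differences of the values at n = 4, 5, 6, 7:
  P  : -234  -438  -736  -1146
  Δ  : -204  -298  -410
  Δ^2: -94  -112
  Δ^3: -18
The third differences are constant, confirming degree 3.
Interpolating (Newton forward form) and evaluating at n = 8 gives P(8) = -1686.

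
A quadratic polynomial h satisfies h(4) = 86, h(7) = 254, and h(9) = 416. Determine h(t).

h(t) = 5t^2 + t + 2

Write h(t) = at^2 + bt + c. Substituting each data point gives a linear system:
  16a + 4b + c = 86
  49a + 7b + c = 254
  81a + 9b + c = 416
Solving the system yields a = 5, b = 1, c = 2.
So h(t) = 5t² + t + 2.
Check: h(7) = 254. ✓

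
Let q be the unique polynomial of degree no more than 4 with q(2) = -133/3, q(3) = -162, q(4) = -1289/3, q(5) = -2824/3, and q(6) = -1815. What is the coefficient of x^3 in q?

Write q(x) = ax^4 + bx^3 + cx^2 + dx + e. Substituting each data point gives a linear system:
  16a + 8b + 4c + 2d + e = -133/3
  81a + 27b + 9c + 3d + e = -162
  256a + 64b + 16c + 4d + e = -1289/3
  625a + 125b + 25c + 5d + e = -2824/3
  1296a + 216b + 36c + 6d + e = -1815
Solving the system yields a = -1, b = -5/3, c = -5, d = 4, e = -3.
So q(x) = -x^4 - (5/3)x^3 - 5x^2 + 4x - 3.
The coefficient of x^3 is -5/3.

-5/3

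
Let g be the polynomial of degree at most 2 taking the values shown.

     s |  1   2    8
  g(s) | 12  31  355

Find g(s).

Using the Lagrange interpolation formula with nodes 1, 2, 8:
  L_0(s) = (s - 2)(s - 8) / 7
  L_1(s) = (s - 1)(s - 8) / -6
  L_2(s) = (s - 1)(s - 2) / 42
Then g(s) = 12·L_0(s) + 31·L_1(s) + 355·L_2(s).
Expanding and collecting terms gives g(s) = 5s² + 4s + 3.
Check: g(2) = 31. ✓

g(s) = 5s^2 + 4s + 3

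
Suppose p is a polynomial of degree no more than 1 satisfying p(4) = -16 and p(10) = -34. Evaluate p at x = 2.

Write p(x) = ax + b. Substituting each data point gives a linear system:
  4a + b = -16
  10a + b = -34
Solving the system yields a = -3, b = -4.
So p(x) = -3x - 4.
Then p(2) = -10.

-10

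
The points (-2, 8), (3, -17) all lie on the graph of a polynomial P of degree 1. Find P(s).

Using the Lagrange interpolation formula with nodes -2, 3:
  L_0(s) = (s - 3) / -5
  L_1(s) = (s + 2) / 5
Then P(s) = 8·L_0(s) - 17·L_1(s).
Expanding and collecting terms gives P(s) = -5s - 2.
Check: P(3) = -17. ✓

P(s) = -5s - 2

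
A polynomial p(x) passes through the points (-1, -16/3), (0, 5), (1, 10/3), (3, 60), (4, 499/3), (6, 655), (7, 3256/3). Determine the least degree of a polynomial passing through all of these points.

3

Divided differences on the nodes -1, 0, 1, 3, 4, 6, 7:
  order 0: -16/3  5  10/3  60  499/3  655  3256/3
  order 1: 31/3  -5/3  85/3  319/3  733/3  1291/3
  order 2: -6  10  26  46  62
  order 3: 4  4  4  4
  order 4: 0  0  0
  order 5: 0  0
  order 6: 0
The order-3 divided differences are all 4 (nonzero) and every higher order vanishes, so the data lies on a polynomial of degree exactly 3.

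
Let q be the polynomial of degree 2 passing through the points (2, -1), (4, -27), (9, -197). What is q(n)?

q(n) = -3n^2 + 5n + 1

Using the Lagrange interpolation formula with nodes 2, 4, 9:
  L_0(n) = (n - 4)(n - 9) / 14
  L_1(n) = (n - 2)(n - 9) / -10
  L_2(n) = (n - 2)(n - 4) / 35
Then q(n) = -1·L_0(n) - 27·L_1(n) - 197·L_2(n).
Expanding and collecting terms gives q(n) = -3n^2 + 5n + 1.
Check: q(4) = -27. ✓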